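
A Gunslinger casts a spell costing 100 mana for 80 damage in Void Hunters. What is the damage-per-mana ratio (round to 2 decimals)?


Efficiency = damage / mana
= 80 / 100
= 0.80

0.80 dmg/mana


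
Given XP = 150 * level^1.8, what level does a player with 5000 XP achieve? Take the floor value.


XP = 150 * level^1.8, so level = (XP / 150)^(1/1.8)
= (5000 / 150)^(1/1.8)
= 33.3333^0.5556
= 7.0153
Floor: level = 7

level 7


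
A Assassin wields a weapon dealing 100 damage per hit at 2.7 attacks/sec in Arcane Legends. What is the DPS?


DPS = damage * attack_speed
= 100 * 2.7
= 270.0

270.0 DPS


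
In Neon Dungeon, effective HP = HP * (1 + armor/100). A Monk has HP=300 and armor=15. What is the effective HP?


EHP = 300 * (1 + 15/100)
= 300 * (1 + 0.15)
= 300 * 1.15
= 345.0

345.0 EHP


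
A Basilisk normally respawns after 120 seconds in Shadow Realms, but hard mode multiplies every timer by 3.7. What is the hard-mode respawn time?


Respawn time = base * multiplier
= 120 * 3.7
= 444.0 seconds

444.0 seconds


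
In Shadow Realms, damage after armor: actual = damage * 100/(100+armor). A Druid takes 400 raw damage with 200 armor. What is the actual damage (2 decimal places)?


actual = 400 * 100 / (100 + 200)
= 400 * 100 / 300
= 40000 / 300
= 133.33

133.33 damage


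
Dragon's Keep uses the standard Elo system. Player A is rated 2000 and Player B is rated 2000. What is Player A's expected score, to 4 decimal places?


Elo expected score: Ea = 1/(1 + 10^((Rb-Ra)/400))
Rb - Ra = 2000 - 2000 = 0
(Rb-Ra)/400 = 0/400 = 0.0
10^0.0 = 1.0
Ea = 1/(1 + 1.0) = 1/2.0 = 0.5000

0.5000


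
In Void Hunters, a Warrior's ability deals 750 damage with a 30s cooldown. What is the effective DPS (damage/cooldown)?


DPS = damage / cooldown
= 750 / 30
= 25.00

25.00 DPS


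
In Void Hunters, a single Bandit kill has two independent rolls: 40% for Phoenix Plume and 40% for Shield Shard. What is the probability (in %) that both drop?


For independent events, P(both) = P(A) * P(B)
= 40% * 40%
= 1600 / 100 %
= 16.0%

16.0%


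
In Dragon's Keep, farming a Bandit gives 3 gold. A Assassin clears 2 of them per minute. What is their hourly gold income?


Gold per minute = 3 * 2 = 6
Gold per hour = 6 * 60 = 360

360 gold/hour


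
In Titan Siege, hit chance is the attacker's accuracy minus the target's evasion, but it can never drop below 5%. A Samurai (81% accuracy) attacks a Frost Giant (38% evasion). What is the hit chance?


accuracy - evasion = 81 - 38 = 43
Apply floor: max(43, 5) = 43
Hit chance = 43%

43%


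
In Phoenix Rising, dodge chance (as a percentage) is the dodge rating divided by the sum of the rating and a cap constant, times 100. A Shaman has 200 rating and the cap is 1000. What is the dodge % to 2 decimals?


dodge% = 200 / (200 + 1000) * 100
= 200 / 1200 * 100
= 0.166667 * 100
= 16.67%

16.67%


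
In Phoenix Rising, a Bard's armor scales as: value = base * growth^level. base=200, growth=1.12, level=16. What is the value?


value = base * growth^level
= 200 * 1.12^16
= 200 * 6.130394
= 1226.08

1226.08 armor


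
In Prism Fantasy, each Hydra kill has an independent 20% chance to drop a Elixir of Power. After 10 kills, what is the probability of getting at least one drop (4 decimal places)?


P(at least one) = 1 - P(none) = 1 - (1-p)^n
p = 20/100 = 0.2
1 - p = 0.8
(1 - p)^10 = 0.8^10 = 0.107374
P(at least one) = 1 - 0.107374 = 0.8926

0.8926


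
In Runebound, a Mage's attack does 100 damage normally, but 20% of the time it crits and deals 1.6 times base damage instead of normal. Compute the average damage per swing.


E[dmg] = base * (1 + crit_chance * (crit_mult - 1))
cc as decimal = 20/100 = 0.2
cm - 1 = 1.6 - 1 = 0.6
Bonus factor = 0.2 * 0.6 = 0.12
Total multiplier = 1 + 0.12 = 1.12
Expected damage = 100 * 1.12 = 112.00

112.00 damage


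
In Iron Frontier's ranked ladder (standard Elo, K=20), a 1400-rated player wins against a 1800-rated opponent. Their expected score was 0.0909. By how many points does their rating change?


Elo update: delta = K * (S - Ea), where S = 1 (wins)
S - Ea = 1 - 0.0909 = 0.9091
Rating change = 20 * 0.9091
= 18.18

18.18 rating points


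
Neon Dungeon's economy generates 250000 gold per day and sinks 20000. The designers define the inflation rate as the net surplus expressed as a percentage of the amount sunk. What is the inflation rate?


Net gold = 250000 - 20000 = 230000
Inflation rate = net / sunk * 100 = 230000 / 20000 * 100
= 11.5 * 100
= 1150.00%

1150.00%


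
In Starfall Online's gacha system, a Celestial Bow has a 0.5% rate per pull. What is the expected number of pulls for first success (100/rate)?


Expected pulls for a geometric distribution = 1/p = 100 / rate%
= 100 / 0.5
= 200.0

200.0 pulls


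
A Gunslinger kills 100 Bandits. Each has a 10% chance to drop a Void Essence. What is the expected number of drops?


Expected drops = kills * (drop_rate / 100)
= 100 * (10 / 100)
= 100 * 0.1
= 10.0

10.0 drops


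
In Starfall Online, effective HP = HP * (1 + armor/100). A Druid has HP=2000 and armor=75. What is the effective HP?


EHP = 2000 * (1 + 75/100)
= 2000 * (1 + 0.75)
= 2000 * 1.75
= 3500.0

3500.0 EHP


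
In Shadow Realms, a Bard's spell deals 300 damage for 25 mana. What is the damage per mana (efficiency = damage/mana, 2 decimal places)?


Efficiency = damage / mana
= 300 / 25
= 12.00

12.00 dmg/mana


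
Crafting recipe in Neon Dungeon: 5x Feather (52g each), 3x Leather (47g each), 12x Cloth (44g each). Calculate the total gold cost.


Cost breakdown:
  Feather: 5 * 52 = 260
  Leather: 3 * 47 = 141
  Cloth: 12 * 44 = 528
Total = 260 + 141 + 528 = 929

929 gold


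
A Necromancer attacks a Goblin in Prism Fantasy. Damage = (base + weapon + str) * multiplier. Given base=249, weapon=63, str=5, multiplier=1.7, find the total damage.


Sum base + weapon + str = 249 + 63 + 5 = 317
Multiply by 1.7:
317 * 1.7 = 538.9

538.9 damage


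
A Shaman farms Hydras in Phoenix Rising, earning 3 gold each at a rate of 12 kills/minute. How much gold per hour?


Gold per minute = 3 * 12 = 36
Gold per hour = 36 * 60 = 2160

2160 gold/hour


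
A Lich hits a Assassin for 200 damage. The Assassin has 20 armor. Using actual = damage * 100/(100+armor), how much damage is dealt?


actual = 200 * 100 / (100 + 20)
= 200 * 100 / 120
= 20000 / 120
= 166.67

166.67 damage


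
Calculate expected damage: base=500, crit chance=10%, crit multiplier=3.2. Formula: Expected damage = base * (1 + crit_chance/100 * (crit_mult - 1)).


E[dmg] = base * (1 + crit_chance * (crit_mult - 1))
cc as decimal = 10/100 = 0.1
cm - 1 = 3.2 - 1 = 2.2
Bonus factor = 0.1 * 2.2 = 0.22
Total multiplier = 1 + 0.22 = 1.22
Expected damage = 500 * 1.22 = 610.00

610.00 damage


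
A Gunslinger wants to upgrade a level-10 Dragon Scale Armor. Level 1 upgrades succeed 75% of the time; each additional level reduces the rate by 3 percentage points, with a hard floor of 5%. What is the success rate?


raw_rate = 75 - 3 * (10 - 1)
= 75 - 3 * 9
= 75 - 27
= 48
Apply floor: max(48, 5) = 48%

48%


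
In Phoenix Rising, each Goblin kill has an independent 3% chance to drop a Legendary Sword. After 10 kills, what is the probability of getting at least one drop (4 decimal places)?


P(at least one) = 1 - P(none) = 1 - (1-p)^n
p = 3/100 = 0.03
1 - p = 0.97
(1 - p)^10 = 0.97^10 = 0.737424
P(at least one) = 1 - 0.737424 = 0.2626

0.2626


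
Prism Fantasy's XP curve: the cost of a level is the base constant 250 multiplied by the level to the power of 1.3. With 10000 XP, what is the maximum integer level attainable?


XP = 250 * level^1.3, so level = (XP / 250)^(1/1.3)
= (10000 / 250)^(1/1.3)
= 40.0^0.7692
= 17.0747
Floor: level = 17

level 17


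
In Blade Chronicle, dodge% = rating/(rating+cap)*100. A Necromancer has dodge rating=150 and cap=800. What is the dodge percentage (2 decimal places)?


dodge% = 150 / (150 + 800) * 100
= 150 / 950 * 100
= 0.157895 * 100
= 15.79%

15.79%


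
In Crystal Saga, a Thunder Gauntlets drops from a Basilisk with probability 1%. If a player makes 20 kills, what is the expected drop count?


Expected drops = kills * (drop_rate / 100)
= 20 * (1 / 100)
= 20 * 0.01
= 0.2

0.2 drops


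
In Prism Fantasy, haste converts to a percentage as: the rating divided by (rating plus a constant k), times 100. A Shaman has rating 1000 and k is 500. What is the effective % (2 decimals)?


effective% = rating / (rating + k) * 100
= 1000 / (1000 + 500) * 100
= 1000 / 1500 * 100
= 0.666667 * 100
= 66.67%

66.67%


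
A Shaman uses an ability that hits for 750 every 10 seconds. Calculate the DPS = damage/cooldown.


DPS = damage / cooldown
= 750 / 10
= 75.00

75.00 DPS


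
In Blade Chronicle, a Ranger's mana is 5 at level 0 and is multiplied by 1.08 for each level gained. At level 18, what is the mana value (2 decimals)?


value = base * growth^level
= 5 * 1.08^18
= 5 * 3.996019
= 19.98

19.98 mana


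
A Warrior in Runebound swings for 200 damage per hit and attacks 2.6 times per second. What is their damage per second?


DPS = damage * attack_speed
= 200 * 2.6
= 520.0

520.0 DPS


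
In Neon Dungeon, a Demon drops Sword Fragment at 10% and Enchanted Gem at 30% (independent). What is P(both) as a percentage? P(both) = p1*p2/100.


For independent events, P(both) = P(A) * P(B)
= 10% * 30%
= 300 / 100 %
= 3.0%

3.0%


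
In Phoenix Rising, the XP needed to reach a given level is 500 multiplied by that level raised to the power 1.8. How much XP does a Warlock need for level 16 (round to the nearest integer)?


XP = 500 * level^1.8
Substitute level = 16:
XP = 500 * 16^1.8
= 500 * 147.0334
= 73517

73517 XP


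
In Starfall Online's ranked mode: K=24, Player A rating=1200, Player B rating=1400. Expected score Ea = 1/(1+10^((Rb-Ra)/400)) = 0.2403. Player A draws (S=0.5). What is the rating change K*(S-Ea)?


Elo update: delta = K * (S - Ea), where S = 0.5 (draws)
S - Ea = 0.5 - 0.2403 = 0.2597
Rating change = 24 * 0.2597
= 6.23

6.23 rating points


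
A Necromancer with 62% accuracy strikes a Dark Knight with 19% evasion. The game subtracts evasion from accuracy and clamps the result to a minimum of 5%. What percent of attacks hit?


accuracy - evasion = 62 - 19 = 43
Apply floor: max(43, 5) = 43
Hit chance = 43%

43%


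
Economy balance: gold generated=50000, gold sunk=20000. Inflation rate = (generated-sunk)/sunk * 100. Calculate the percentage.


Net gold = 50000 - 20000 = 30000
Inflation rate = net / sunk * 100 = 30000 / 20000 * 100
= 1.5 * 100
= 150.00%

150.00%


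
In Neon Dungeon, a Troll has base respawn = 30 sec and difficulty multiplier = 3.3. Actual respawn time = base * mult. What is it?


Respawn time = base * multiplier
= 30 * 3.3
= 99.0 seconds

99.0 seconds


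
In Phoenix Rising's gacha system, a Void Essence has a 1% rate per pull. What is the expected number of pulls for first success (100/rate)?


Expected pulls for a geometric distribution = 1/p = 100 / rate%
= 100 / 1
= 100.0

100.0 pulls


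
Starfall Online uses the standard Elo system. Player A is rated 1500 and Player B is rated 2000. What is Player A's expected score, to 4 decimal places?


Elo expected score: Ea = 1/(1 + 10^((Rb-Ra)/400))
Rb - Ra = 2000 - 1500 = 500
(Rb-Ra)/400 = 500/400 = 1.25
10^1.25 = 17.782794
Ea = 1/(1 + 17.782794) = 1/18.782794 = 0.0532

0.0532


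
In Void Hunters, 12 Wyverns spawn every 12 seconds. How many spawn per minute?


Spawns per minute = count * (60 / interval)
= 12 * (60 / 12)
= 12 * 5.0
= 60.0

60.0 per minute


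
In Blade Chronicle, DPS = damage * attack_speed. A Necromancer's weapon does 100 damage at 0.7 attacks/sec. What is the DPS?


DPS = damage * attack_speed
= 100 * 0.7
= 70.0

70.0 DPS


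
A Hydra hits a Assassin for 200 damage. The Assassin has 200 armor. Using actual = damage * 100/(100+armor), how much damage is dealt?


actual = 200 * 100 / (100 + 200)
= 200 * 100 / 300
= 20000 / 300
= 66.67

66.67 damage


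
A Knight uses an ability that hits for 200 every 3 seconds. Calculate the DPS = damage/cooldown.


DPS = damage / cooldown
= 200 / 3
= 66.67

66.67 DPS


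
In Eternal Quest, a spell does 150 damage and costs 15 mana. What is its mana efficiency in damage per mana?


Efficiency = damage / mana
= 150 / 15
= 10.00

10.00 dmg/mana


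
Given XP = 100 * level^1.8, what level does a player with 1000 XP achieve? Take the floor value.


XP = 100 * level^1.8, so level = (XP / 100)^(1/1.8)
= (1000 / 100)^(1/1.8)
= 10.0^0.5556
= 3.5938
Floor: level = 3

level 3


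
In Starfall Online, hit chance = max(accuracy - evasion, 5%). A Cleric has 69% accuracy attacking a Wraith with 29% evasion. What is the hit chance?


accuracy - evasion = 69 - 29 = 40
Apply floor: max(40, 5) = 40
Hit chance = 40%

40%


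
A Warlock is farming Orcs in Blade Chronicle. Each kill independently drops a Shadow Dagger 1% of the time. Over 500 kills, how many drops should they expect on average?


Expected drops = kills * (drop_rate / 100)
= 500 * (1 / 100)
= 500 * 0.01
= 5.0

5.0 drops


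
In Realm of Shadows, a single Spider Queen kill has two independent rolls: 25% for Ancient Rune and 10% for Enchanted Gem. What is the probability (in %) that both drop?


For independent events, P(both) = P(A) * P(B)
= 25% * 10%
= 250 / 100 %
= 2.5%

2.5%


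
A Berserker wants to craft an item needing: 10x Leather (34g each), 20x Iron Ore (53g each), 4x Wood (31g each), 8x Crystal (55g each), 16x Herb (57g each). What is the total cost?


Cost breakdown:
  Leather: 10 * 34 = 340
  Iron Ore: 20 * 53 = 1060
  Wood: 4 * 31 = 124
  Crystal: 8 * 55 = 440
  Herb: 16 * 57 = 912
Total = 340 + 1060 + 124 + 440 + 912 = 2876

2876 gold


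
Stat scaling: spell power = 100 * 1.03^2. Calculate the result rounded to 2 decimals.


value = base * growth^level
= 100 * 1.03^2
= 100 * 1.0609
= 106.09

106.09 spell power


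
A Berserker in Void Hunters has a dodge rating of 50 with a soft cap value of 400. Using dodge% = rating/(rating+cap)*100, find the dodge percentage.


dodge% = 50 / (50 + 400) * 100
= 50 / 450 * 100
= 0.111111 * 100
= 11.11%

11.11%


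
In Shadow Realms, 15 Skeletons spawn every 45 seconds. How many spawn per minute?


Spawns per minute = count * (60 / interval)
= 15 * (60 / 45)
= 15 * 1.3333
= 20.0

20.0 per minute


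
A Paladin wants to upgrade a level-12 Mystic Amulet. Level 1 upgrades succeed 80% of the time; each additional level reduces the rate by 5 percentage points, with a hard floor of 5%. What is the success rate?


raw_rate = 80 - 5 * (12 - 1)
= 80 - 5 * 11
= 80 - 55
= 25
Apply floor: max(25, 5) = 25%

25%


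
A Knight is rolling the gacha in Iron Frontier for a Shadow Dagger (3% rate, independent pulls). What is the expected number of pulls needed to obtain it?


Expected pulls for a geometric distribution = 1/p = 100 / rate%
= 100 / 3
= 33.33

33.33 pulls


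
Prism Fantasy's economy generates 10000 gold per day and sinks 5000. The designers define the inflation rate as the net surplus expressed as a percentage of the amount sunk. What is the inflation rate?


Net gold = 10000 - 5000 = 5000
Inflation rate = net / sunk * 100 = 5000 / 5000 * 100
= 1.0 * 100
= 100.00%

100.00%


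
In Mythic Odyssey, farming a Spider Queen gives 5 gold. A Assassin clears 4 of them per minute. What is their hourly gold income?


Gold per minute = 5 * 4 = 20
Gold per hour = 20 * 60 = 1200

1200 gold/hour


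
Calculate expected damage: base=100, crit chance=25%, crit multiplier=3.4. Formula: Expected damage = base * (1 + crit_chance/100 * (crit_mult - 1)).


E[dmg] = base * (1 + crit_chance * (crit_mult - 1))
cc as decimal = 25/100 = 0.25
cm - 1 = 3.4 - 1 = 2.4
Bonus factor = 0.25 * 2.4 = 0.6
Total multiplier = 1 + 0.6 = 1.6
Expected damage = 100 * 1.6 = 160.00

160.00 damage


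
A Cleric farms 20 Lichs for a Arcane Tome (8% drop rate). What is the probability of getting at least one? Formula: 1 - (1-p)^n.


P(at least one) = 1 - P(none) = 1 - (1-p)^n
p = 8/100 = 0.08
1 - p = 0.92
(1 - p)^20 = 0.92^20 = 0.188693
P(at least one) = 1 - 0.188693 = 0.8113

0.8113


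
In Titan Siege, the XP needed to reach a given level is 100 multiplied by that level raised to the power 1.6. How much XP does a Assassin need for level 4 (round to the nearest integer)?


XP = 100 * level^1.6
Substitute level = 4:
XP = 100 * 4^1.6
= 100 * 9.1896
= 919

919 XP


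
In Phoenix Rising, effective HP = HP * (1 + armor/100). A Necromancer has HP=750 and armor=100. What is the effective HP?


EHP = 750 * (1 + 100/100)
= 750 * (1 + 1.0)
= 750 * 2.0
= 1500.0

1500.0 EHP


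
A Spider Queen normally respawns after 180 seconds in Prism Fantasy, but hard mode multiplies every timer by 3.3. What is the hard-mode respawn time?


Respawn time = base * multiplier
= 180 * 3.3
= 594.0 seconds

594.0 seconds


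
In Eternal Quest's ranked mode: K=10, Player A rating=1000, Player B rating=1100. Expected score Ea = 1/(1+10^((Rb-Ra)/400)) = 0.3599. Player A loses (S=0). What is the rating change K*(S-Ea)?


Elo update: delta = K * (S - Ea), where S = 0 (loses)
S - Ea = 0 - 0.3599 = -0.3599
Rating change = 10 * -0.3599
= -3.60

-3.60 rating points


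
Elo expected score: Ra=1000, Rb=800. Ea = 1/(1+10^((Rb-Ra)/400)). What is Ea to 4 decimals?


Elo expected score: Ea = 1/(1 + 10^((Rb-Ra)/400))
Rb - Ra = 800 - 1000 = -200
(Rb-Ra)/400 = -200/400 = -0.5
10^-0.5 = 0.316228
Ea = 1/(1 + 0.316228) = 1/1.316228 = 0.7597

0.7597


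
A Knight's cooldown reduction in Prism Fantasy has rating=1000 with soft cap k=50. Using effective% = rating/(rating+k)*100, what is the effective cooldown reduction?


effective% = rating / (rating + k) * 100
= 1000 / (1000 + 50) * 100
= 1000 / 1050 * 100
= 0.952381 * 100
= 95.24%

95.24%


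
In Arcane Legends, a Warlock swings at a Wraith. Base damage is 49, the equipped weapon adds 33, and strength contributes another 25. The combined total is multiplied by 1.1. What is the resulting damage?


Sum base + weapon + str = 49 + 33 + 25 = 107
Multiply by 1.1:
107 * 1.1 = 117.7

117.7 damage


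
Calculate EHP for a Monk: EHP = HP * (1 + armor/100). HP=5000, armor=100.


EHP = 5000 * (1 + 100/100)
= 5000 * (1 + 1.0)
= 5000 * 2.0
= 10000.0

10000.0 EHP


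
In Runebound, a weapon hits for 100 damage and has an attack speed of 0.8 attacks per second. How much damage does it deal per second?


DPS = damage * attack_speed
= 100 * 0.8
= 80.0

80.0 DPS


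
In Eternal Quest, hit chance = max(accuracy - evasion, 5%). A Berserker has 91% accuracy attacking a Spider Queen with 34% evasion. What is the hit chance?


accuracy - evasion = 91 - 34 = 57
Apply floor: max(57, 5) = 57
Hit chance = 57%

57%


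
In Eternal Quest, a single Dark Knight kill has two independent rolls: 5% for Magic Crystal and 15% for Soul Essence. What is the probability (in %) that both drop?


For independent events, P(both) = P(A) * P(B)
= 5% * 15%
= 75 / 100 %
= 0.75%

0.75%


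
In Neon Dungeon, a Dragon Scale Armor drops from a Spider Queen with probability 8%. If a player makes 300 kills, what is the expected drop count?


Expected drops = kills * (drop_rate / 100)
= 300 * (8 / 100)
= 300 * 0.08
= 24.0

24.0 drops


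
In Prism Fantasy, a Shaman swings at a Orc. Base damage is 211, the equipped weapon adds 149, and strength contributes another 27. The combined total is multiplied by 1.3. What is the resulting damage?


Sum base + weapon + str = 211 + 149 + 27 = 387
Multiply by 1.3:
387 * 1.3 = 503.1

503.1 damage


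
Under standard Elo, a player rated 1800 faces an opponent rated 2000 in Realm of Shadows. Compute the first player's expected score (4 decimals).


Elo expected score: Ea = 1/(1 + 10^((Rb-Ra)/400))
Rb - Ra = 2000 - 1800 = 200
(Rb-Ra)/400 = 200/400 = 0.5
10^0.5 = 3.162278
Ea = 1/(1 + 3.162278) = 1/4.162278 = 0.2403

0.2403


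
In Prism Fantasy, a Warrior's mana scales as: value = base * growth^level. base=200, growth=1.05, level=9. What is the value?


value = base * growth^level
= 200 * 1.05^9
= 200 * 1.551328
= 310.27

310.27 mana


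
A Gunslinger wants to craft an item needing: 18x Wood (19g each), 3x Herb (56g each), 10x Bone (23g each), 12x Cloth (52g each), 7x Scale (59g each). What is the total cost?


Cost breakdown:
  Wood: 18 * 19 = 342
  Herb: 3 * 56 = 168
  Bone: 10 * 23 = 230
  Cloth: 12 * 52 = 624
  Scale: 7 * 59 = 413
Total = 342 + 168 + 230 + 624 + 413 = 1777

1777 gold


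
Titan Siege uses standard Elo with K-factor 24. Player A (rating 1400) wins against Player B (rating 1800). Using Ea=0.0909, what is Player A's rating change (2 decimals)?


Elo update: delta = K * (S - Ea), where S = 1 (wins)
S - Ea = 1 - 0.0909 = 0.9091
Rating change = 24 * 0.9091
= 21.82

21.82 rating points


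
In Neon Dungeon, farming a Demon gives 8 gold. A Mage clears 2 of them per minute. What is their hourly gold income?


Gold per minute = 8 * 2 = 16
Gold per hour = 16 * 60 = 960

960 gold/hour


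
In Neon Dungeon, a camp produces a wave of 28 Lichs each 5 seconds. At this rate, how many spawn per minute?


Spawns per minute = count * (60 / interval)
= 28 * (60 / 5)
= 28 * 12.0
= 336.0

336.0 per minute


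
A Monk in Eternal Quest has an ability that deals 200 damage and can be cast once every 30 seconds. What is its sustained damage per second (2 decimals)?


DPS = damage / cooldown
= 200 / 30
= 6.67

6.67 DPS


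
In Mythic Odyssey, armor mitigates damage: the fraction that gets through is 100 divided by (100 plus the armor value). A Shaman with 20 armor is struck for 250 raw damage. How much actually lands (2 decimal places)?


actual = 250 * 100 / (100 + 20)
= 250 * 100 / 120
= 25000 / 120
= 208.33

208.33 damage


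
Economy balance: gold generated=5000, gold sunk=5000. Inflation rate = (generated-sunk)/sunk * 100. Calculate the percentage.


Net gold = 5000 - 5000 = 0
Inflation rate = net / sunk * 100 = 0 / 5000 * 100
= 0.0 * 100
= 0.00%

0.00%


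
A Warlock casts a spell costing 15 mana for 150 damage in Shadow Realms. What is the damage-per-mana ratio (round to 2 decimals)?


Efficiency = damage / mana
= 150 / 15
= 10.00

10.00 dmg/mana


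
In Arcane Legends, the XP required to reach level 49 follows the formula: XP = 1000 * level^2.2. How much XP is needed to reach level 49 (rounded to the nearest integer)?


XP = 1000 * level^2.2
Substitute level = 49:
XP = 1000 * 49^2.2
= 1000 * 5229.1533
= 5229153

5229153 XP


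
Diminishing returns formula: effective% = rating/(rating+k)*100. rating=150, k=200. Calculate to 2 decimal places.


effective% = rating / (rating + k) * 100
= 150 / (150 + 200) * 100
= 150 / 350 * 100
= 0.428571 * 100
= 42.86%

42.86%


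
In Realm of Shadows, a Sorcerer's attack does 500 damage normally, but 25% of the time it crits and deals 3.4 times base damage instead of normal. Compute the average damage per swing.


E[dmg] = base * (1 + crit_chance * (crit_mult - 1))
cc as decimal = 25/100 = 0.25
cm - 1 = 3.4 - 1 = 2.4
Bonus factor = 0.25 * 2.4 = 0.6
Total multiplier = 1 + 0.6 = 1.6
Expected damage = 500 * 1.6 = 800.00

800.00 damage


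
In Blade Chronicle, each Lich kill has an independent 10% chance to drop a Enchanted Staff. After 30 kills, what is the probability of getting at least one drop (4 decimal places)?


P(at least one) = 1 - P(none) = 1 - (1-p)^n
p = 10/100 = 0.1
1 - p = 0.9
(1 - p)^30 = 0.9^30 = 0.042391
P(at least one) = 1 - 0.042391 = 0.9576

0.9576


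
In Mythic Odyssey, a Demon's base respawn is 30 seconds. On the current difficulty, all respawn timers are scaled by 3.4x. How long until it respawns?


Respawn time = base * multiplier
= 30 * 3.4
= 102.0 seconds

102.0 seconds


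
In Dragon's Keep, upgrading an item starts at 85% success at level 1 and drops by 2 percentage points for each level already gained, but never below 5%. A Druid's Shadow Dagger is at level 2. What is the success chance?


raw_rate = 85 - 2 * (2 - 1)
= 85 - 2 * 1
= 85 - 2
= 83
Apply floor: max(83, 5) = 83%

83%


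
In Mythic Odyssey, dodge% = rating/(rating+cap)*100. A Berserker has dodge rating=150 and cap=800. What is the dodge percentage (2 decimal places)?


dodge% = 150 / (150 + 800) * 100
= 150 / 950 * 100
= 0.157895 * 100
= 15.79%

15.79%


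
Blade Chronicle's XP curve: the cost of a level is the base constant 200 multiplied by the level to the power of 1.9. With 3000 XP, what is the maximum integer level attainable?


XP = 200 * level^1.9, so level = (XP / 200)^(1/1.9)
= (3000 / 200)^(1/1.9)
= 15.0^0.5263
= 4.1591
Floor: level = 4

level 4


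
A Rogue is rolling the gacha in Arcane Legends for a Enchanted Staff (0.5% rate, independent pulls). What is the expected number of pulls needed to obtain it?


Expected pulls for a geometric distribution = 1/p = 100 / rate%
= 100 / 0.5
= 200.0

200.0 pulls


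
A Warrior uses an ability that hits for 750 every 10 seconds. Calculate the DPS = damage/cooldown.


DPS = damage / cooldown
= 750 / 10
= 75.00

75.00 DPS


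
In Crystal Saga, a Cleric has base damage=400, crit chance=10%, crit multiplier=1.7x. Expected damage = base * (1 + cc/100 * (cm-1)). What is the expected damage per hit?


E[dmg] = base * (1 + crit_chance * (crit_mult - 1))
cc as decimal = 10/100 = 0.1
cm - 1 = 1.7 - 1 = 0.7
Bonus factor = 0.1 * 0.7 = 0.07
Total multiplier = 1 + 0.07 = 1.07
Expected damage = 400 * 1.07 = 428.00

428.00 damage


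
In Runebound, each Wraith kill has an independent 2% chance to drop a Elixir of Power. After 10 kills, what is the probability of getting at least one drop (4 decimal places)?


P(at least one) = 1 - P(none) = 1 - (1-p)^n
p = 2/100 = 0.02
1 - p = 0.98
(1 - p)^10 = 0.98^10 = 0.817073
P(at least one) = 1 - 0.817073 = 0.1829

0.1829


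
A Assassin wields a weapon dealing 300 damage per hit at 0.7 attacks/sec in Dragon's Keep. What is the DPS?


DPS = damage * attack_speed
= 300 * 0.7
= 210.0

210.0 DPS


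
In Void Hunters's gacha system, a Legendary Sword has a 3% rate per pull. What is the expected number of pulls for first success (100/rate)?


Expected pulls for a geometric distribution = 1/p = 100 / rate%
= 100 / 3
= 33.33

33.33 pulls


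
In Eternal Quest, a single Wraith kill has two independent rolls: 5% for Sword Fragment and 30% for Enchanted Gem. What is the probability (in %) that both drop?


For independent events, P(both) = P(A) * P(B)
= 5% * 30%
= 150 / 100 %
= 1.5%

1.5%


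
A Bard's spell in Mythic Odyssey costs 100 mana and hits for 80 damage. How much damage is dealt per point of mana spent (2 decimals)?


Efficiency = damage / mana
= 80 / 100
= 0.80

0.80 dmg/mana


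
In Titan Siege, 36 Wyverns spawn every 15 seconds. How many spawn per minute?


Spawns per minute = count * (60 / interval)
= 36 * (60 / 15)
= 36 * 4.0
= 144.0

144.0 per minute


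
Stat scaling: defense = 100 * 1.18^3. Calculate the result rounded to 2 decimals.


value = base * growth^level
= 100 * 1.18^3
= 100 * 1.643032
= 164.30

164.30 defense


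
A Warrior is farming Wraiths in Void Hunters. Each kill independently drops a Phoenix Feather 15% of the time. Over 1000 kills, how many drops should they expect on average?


Expected drops = kills * (drop_rate / 100)
= 1000 * (15 / 100)
= 1000 * 0.15
= 150.0

150.0 drops


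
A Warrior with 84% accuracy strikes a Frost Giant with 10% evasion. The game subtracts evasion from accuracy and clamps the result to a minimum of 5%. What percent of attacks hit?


accuracy - evasion = 84 - 10 = 74
Apply floor: max(74, 5) = 74
Hit chance = 74%

74%


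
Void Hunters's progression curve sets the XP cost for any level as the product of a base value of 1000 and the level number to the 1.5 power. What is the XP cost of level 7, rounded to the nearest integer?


XP = 1000 * level^1.5
Substitute level = 7:
XP = 1000 * 7^1.5
= 1000 * 18.5203
= 18520

18520 XP


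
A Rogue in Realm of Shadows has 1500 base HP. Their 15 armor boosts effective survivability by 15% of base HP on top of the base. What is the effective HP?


EHP = 1500 * (1 + 15/100)
= 1500 * (1 + 0.15)
= 1500 * 1.15
= 1725.0

1725.0 EHP


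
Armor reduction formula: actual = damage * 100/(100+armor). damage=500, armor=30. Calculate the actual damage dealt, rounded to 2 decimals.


actual = 500 * 100 / (100 + 30)
= 500 * 100 / 130
= 50000 / 130
= 384.62

384.62 damage


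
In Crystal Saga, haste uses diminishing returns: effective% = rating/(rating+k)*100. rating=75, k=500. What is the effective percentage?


effective% = rating / (rating + k) * 100
= 75 / (75 + 500) * 100
= 75 / 575 * 100
= 0.130435 * 100
= 13.04%

13.04%


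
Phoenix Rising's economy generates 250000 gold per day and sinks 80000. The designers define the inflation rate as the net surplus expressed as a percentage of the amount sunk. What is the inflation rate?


Net gold = 250000 - 80000 = 170000
Inflation rate = net / sunk * 100 = 170000 / 80000 * 100
= 2.125 * 100
= 212.50%

212.50%


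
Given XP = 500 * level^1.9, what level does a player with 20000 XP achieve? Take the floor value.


XP = 500 * level^1.9, so level = (XP / 500)^(1/1.9)
= (20000 / 500)^(1/1.9)
= 40.0^0.5263
= 6.9693
Floor: level = 6

level 6


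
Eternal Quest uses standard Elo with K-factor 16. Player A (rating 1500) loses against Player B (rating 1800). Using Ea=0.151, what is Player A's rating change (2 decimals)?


Elo update: delta = K * (S - Ea), where S = 0 (loses)
S - Ea = 0 - 0.151 = -0.151
Rating change = 16 * -0.151
= -2.42

-2.42 rating points


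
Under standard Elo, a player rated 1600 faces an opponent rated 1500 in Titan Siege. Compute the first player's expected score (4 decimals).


Elo expected score: Ea = 1/(1 + 10^((Rb-Ra)/400))
Rb - Ra = 1500 - 1600 = -100
(Rb-Ra)/400 = -100/400 = -0.25
10^-0.25 = 0.562341
Ea = 1/(1 + 0.562341) = 1/1.562341 = 0.6401

0.6401


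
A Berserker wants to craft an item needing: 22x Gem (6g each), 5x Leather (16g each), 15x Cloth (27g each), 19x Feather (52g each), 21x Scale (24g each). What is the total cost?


Cost breakdown:
  Gem: 22 * 6 = 132
  Leather: 5 * 16 = 80
  Cloth: 15 * 27 = 405
  Feather: 19 * 52 = 988
  Scale: 21 * 24 = 504
Total = 132 + 80 + 405 + 988 + 504 = 2109

2109 gold


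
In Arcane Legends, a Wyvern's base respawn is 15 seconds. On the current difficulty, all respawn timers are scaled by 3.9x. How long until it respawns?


Respawn time = base * multiplier
= 15 * 3.9
= 58.5 seconds

58.5 seconds


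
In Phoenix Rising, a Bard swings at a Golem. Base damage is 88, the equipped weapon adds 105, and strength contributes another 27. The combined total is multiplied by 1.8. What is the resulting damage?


Sum base + weapon + str = 88 + 105 + 27 = 220
Multiply by 1.8:
220 * 1.8 = 396.0

396.0 damage


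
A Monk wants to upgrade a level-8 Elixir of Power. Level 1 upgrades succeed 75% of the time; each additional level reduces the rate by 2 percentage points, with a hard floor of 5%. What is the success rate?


raw_rate = 75 - 2 * (8 - 1)
= 75 - 2 * 7
= 75 - 14
= 61
Apply floor: max(61, 5) = 61%

61%


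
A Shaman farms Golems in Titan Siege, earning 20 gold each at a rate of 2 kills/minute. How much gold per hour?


Gold per minute = 20 * 2 = 40
Gold per hour = 40 * 60 = 2400

2400 gold/hour


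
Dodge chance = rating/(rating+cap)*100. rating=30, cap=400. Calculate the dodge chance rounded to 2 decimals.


dodge% = 30 / (30 + 400) * 100
= 30 / 430 * 100
= 0.069767 * 100
= 6.98%

6.98%


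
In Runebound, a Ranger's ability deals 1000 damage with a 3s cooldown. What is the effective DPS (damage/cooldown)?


DPS = damage / cooldown
= 1000 / 3
= 333.33

333.33 DPS


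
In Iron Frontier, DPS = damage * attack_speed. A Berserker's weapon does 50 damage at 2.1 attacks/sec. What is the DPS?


DPS = damage * attack_speed
= 50 * 2.1
= 105.0

105.0 DPS


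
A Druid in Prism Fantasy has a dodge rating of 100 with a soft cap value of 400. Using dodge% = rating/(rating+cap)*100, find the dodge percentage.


dodge% = 100 / (100 + 400) * 100
= 100 / 500 * 100
= 0.2 * 100
= 20.00%

20.00%


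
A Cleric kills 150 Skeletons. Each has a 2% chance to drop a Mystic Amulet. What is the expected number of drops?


Expected drops = kills * (drop_rate / 100)
= 150 * (2 / 100)
= 150 * 0.02
= 3.0

3.0 drops


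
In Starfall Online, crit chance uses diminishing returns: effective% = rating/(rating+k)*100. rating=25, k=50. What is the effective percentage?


effective% = rating / (rating + k) * 100
= 25 / (25 + 50) * 100
= 25 / 75 * 100
= 0.333333 * 100
= 33.33%

33.33%


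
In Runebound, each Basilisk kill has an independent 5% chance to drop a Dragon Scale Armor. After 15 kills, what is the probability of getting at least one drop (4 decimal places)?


P(at least one) = 1 - P(none) = 1 - (1-p)^n
p = 5/100 = 0.05
1 - p = 0.95
(1 - p)^15 = 0.95^15 = 0.463291
P(at least one) = 1 - 0.463291 = 0.5367

0.5367


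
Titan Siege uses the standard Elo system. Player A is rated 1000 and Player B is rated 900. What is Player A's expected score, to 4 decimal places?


Elo expected score: Ea = 1/(1 + 10^((Rb-Ra)/400))
Rb - Ra = 900 - 1000 = -100
(Rb-Ra)/400 = -100/400 = -0.25
10^-0.25 = 0.562341
Ea = 1/(1 + 0.562341) = 1/1.562341 = 0.6401

0.6401


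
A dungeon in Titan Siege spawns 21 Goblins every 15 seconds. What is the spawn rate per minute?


Spawns per minute = count * (60 / interval)
= 21 * (60 / 15)
= 21 * 4.0
= 84.0

84.0 per minute


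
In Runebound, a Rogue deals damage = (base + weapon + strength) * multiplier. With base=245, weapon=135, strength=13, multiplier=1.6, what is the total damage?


Sum base + weapon + str = 245 + 135 + 13 = 393
Multiply by 1.6:
393 * 1.6 = 628.8

628.8 damage


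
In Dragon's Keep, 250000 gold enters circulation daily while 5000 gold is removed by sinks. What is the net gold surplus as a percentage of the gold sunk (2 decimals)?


Net gold = 250000 - 5000 = 245000
Inflation rate = net / sunk * 100 = 245000 / 5000 * 100
= 49.0 * 100
= 4900.00%

4900.00%


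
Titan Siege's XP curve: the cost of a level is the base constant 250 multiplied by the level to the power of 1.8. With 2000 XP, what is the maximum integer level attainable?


XP = 250 * level^1.8, so level = (XP / 250)^(1/1.8)
= (2000 / 250)^(1/1.8)
= 8.0^0.5556
= 3.1748
Floor: level = 3

level 3


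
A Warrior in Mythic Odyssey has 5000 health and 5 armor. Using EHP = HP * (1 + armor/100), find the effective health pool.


EHP = 5000 * (1 + 5/100)
= 5000 * (1 + 0.05)
= 5000 * 1.05
= 5250.0

5250.0 EHP


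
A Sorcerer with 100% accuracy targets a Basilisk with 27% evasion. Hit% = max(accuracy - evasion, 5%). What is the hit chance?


accuracy - evasion = 100 - 27 = 73
Apply floor: max(73, 5) = 73
Hit chance = 73%

73%


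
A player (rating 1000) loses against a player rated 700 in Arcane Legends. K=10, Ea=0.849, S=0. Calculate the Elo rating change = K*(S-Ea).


Elo update: delta = K * (S - Ea), where S = 0 (loses)
S - Ea = 0 - 0.849 = -0.849
Rating change = 10 * -0.849
= -8.49

-8.49 rating points


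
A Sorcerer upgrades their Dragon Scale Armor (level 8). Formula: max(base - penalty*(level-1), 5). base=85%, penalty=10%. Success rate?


raw_rate = 85 - 10 * (8 - 1)
= 85 - 10 * 7
= 85 - 70
= 15
Apply floor: max(15, 5) = 15%

15%


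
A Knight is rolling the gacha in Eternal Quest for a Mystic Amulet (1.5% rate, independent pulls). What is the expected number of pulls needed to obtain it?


Expected pulls for a geometric distribution = 1/p = 100 / rate%
= 100 / 1.5
= 66.67

66.67 pulls


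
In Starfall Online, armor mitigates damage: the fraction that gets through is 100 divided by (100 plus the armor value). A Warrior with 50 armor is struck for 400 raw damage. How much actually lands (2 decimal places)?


actual = 400 * 100 / (100 + 50)
= 400 * 100 / 150
= 40000 / 150
= 266.67

266.67 damage


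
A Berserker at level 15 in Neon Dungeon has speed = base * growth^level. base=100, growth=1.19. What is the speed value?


value = base * growth^level
= 100 * 1.19^15
= 100 * 13.58953
= 1358.95

1358.95 speed


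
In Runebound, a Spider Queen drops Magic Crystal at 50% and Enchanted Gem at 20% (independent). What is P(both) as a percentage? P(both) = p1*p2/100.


For independent events, P(both) = P(A) * P(B)
= 50% * 20%
= 1000 / 100 %
= 10.0%

10.0%


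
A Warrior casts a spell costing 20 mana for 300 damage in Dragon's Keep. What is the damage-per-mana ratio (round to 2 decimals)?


Efficiency = damage / mana
= 300 / 20
= 15.00

15.00 dmg/mana


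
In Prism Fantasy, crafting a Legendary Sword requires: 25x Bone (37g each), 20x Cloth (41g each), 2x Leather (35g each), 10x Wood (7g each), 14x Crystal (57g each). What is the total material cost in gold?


Cost breakdown:
  Bone: 25 * 37 = 925
  Cloth: 20 * 41 = 820
  Leather: 2 * 35 = 70
  Wood: 10 * 7 = 70
  Crystal: 14 * 57 = 798
Total = 925 + 820 + 70 + 70 + 798 = 2683

2683 gold


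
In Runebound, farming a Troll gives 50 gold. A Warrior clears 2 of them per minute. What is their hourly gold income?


Gold per minute = 50 * 2 = 100
Gold per hour = 100 * 60 = 6000

6000 gold/hour


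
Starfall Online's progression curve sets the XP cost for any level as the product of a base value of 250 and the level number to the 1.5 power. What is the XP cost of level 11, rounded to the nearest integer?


XP = 250 * level^1.5
Substitute level = 11:
XP = 250 * 11^1.5
= 250 * 36.4829
= 9121

9121 XP


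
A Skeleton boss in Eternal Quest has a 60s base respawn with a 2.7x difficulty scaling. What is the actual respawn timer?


Respawn time = base * multiplier
= 60 * 2.7
= 162.0 seconds

162.0 seconds


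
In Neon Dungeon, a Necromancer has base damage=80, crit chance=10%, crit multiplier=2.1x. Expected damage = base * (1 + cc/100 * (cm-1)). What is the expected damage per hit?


E[dmg] = base * (1 + crit_chance * (crit_mult - 1))
cc as decimal = 10/100 = 0.1
cm - 1 = 2.1 - 1 = 1.1
Bonus factor = 0.1 * 1.1 = 0.11
Total multiplier = 1 + 0.11 = 1.11
Expected damage = 80 * 1.11 = 88.80

88.80 damage


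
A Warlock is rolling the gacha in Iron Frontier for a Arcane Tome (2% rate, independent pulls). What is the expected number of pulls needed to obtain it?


Expected pulls for a geometric distribution = 1/p = 100 / rate%
= 100 / 2
= 50.0

50.0 pulls


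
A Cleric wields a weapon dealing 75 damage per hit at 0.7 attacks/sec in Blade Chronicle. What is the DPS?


DPS = damage * attack_speed
= 75 * 0.7
= 52.5

52.5 DPS


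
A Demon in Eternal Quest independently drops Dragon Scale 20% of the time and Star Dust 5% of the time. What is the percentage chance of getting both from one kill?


For independent events, P(both) = P(A) * P(B)
= 20% * 5%
= 100 / 100 %
= 1.0%

1.0%


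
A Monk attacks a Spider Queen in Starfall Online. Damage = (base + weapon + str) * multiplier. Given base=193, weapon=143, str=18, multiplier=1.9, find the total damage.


Sum base + weapon + str = 193 + 143 + 18 = 354
Multiply by 1.9:
354 * 1.9 = 672.6

672.6 damage


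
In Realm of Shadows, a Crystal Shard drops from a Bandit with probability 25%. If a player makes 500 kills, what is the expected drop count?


Expected drops = kills * (drop_rate / 100)
= 500 * (25 / 100)
= 500 * 0.25
= 125.0

125.0 drops


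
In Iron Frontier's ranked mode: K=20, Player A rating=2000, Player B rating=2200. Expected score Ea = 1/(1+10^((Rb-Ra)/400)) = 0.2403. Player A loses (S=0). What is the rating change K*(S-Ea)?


Elo update: delta = K * (S - Ea), where S = 0 (loses)
S - Ea = 0 - 0.2403 = -0.2403
Rating change = 20 * -0.2403
= -4.81

-4.81 rating points
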